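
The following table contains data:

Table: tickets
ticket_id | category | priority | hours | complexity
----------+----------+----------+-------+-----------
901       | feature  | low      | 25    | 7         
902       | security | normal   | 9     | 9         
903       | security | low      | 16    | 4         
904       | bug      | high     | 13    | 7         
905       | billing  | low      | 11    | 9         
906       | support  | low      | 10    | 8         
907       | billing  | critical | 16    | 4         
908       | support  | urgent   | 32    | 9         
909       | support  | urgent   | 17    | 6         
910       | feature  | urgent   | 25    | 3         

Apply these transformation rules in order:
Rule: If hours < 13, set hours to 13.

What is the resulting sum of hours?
183

Step 1: 3 records have hours < 13
Step 2: These records originally summed to 30
Step 3: After setting to minimum: 3 × 13 = 39
Step 4: Unaffected records sum: 144
Step 5: Final sum = 39 + 144 = 183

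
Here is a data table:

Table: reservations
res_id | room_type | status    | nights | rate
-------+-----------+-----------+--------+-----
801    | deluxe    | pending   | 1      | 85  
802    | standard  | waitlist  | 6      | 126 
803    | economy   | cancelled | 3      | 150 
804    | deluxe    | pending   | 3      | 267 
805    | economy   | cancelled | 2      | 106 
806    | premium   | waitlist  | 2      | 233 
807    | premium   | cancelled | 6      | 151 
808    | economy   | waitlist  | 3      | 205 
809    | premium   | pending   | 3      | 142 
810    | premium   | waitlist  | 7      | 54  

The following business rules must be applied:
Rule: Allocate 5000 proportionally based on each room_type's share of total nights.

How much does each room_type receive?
deluxe: 555.56, economy: 1111.11, premium: 2500.0, standard: 833.33

Step 1: Calculate total nights = 36
Step 2: Calculate each room_type's proportion:
  deluxe: 4/36 = 11.11% → 555.56
  economy: 8/36 = 22.22% → 1111.11
  premium: 18/36 = 50.00% → 2500.0
  standard: 6/36 = 16.67% → 833.33
Step 3: Verify: sum of allocations ≈ 5000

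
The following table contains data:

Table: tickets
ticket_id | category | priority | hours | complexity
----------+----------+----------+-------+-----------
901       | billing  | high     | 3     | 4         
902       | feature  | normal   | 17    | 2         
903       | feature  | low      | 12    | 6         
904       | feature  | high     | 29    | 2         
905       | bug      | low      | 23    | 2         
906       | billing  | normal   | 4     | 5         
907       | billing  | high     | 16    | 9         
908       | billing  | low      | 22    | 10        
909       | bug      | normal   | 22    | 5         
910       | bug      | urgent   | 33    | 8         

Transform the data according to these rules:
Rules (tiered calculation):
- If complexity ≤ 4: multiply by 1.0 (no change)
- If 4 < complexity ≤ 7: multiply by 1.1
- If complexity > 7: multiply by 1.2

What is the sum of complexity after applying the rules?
60.0

Step 1: Tier 1 (complexity ≤ 4): 4 records, sum = 10 × 1.0 = 10.0
Step 2: Tier 2 (4 < complexity ≤ 7): 3 records, sum = 16 × 1.1 = 17.6
Step 3: Tier 3 (complexity > 7): 3 records, sum = 27 × 1.2 = 32.4
Step 4: Final sum = 10.0 + 17.6 + 32.4 = 60.0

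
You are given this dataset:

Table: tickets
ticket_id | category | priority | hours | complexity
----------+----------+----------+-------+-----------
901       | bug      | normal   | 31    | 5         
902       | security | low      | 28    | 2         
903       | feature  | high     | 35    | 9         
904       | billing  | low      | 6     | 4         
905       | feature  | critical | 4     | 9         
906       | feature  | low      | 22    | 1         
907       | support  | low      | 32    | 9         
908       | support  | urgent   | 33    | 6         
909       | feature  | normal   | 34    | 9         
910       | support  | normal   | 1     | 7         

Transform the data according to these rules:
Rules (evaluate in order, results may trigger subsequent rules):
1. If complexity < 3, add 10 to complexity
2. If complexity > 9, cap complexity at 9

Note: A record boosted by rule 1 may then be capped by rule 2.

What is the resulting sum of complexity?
76

Step 1: Apply rule 1 to records with complexity < 3
  - 2 records get bonus of 10
  - Of these, 2 records then exceed 9 and get capped
Step 2: Apply rule 2 to records with complexity > 9
  - 0 records (original) are capped
Step 3: Calculate final sum = 76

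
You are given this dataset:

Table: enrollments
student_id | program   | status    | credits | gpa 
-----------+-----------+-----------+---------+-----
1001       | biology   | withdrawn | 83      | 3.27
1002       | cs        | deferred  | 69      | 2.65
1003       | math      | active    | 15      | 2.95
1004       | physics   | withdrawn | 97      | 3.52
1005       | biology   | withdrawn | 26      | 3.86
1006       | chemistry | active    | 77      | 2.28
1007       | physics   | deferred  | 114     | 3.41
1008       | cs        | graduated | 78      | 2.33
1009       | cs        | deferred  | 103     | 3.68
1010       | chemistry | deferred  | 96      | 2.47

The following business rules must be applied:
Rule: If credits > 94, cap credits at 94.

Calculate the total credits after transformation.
724

Step 1: 4 records have credits > 94
Step 2: These records originally summed to 410
Step 3: After capping: 4 × 94 = 376
Step 4: Unaffected records sum: 348
Step 5: Final sum = 376 + 348 = 724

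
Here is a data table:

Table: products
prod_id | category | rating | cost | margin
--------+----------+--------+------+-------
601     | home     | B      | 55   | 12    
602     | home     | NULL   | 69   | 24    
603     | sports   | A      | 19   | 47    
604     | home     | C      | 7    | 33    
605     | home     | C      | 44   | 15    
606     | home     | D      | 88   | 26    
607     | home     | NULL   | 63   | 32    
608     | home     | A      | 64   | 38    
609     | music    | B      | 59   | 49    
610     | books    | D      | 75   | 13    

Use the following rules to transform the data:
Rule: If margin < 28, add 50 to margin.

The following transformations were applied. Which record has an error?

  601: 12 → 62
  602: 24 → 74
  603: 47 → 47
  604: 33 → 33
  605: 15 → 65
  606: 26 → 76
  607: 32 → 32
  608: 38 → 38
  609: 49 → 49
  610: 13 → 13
Record 610 has an error. The correct transformed value should be 63, not 13.

Step 1: Check each record against the rule
Step 2: Record 610 has margin = 13
Step 3: Since 13 < 28, the bonus should have been applied
Step 4: Correct value = 63, but claimed value = 13
Conclusion: Record 610 has the error.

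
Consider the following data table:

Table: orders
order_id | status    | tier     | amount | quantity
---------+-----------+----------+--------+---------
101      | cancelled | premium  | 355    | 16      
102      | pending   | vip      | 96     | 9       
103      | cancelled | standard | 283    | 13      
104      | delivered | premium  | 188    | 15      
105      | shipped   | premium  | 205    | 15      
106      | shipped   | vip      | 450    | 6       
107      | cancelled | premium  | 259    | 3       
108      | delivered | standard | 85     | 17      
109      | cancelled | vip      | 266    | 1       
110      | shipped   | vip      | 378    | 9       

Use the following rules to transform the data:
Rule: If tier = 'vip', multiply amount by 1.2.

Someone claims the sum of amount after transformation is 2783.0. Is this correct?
No, the correct result is 2803.0.

Step 1: Calculate the correct sum after transformation
Step 2: Apply multiplier 1.2 to records where tier = 'vip'
Step 3: Correct result = 2803.0
Step 4: Claimed result = 2783.0
Step 5: 2803.0 ≠ 2783.0
Conclusion: The claimed result is incorrect. The correct answer is 2803.0.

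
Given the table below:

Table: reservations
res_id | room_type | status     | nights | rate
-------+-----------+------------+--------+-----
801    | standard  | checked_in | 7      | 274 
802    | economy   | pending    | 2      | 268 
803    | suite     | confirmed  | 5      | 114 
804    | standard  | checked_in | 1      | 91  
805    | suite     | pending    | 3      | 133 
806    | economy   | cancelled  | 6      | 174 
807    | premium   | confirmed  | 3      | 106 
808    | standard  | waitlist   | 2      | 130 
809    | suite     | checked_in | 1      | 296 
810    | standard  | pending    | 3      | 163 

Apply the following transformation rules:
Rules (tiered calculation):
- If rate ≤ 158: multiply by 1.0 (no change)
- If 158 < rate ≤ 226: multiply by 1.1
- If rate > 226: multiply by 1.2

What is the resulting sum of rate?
1950.3

Step 1: Tier 1 (rate ≤ 158): 5 records, sum = 574 × 1.0 = 574.0
Step 2: Tier 2 (158 < rate ≤ 226): 2 records, sum = 337 × 1.1 = 370.7
Step 3: Tier 3 (rate > 226): 3 records, sum = 838 × 1.2 = 1005.6
Step 4: Final sum = 574.0 + 370.7 + 1005.6 = 1950.3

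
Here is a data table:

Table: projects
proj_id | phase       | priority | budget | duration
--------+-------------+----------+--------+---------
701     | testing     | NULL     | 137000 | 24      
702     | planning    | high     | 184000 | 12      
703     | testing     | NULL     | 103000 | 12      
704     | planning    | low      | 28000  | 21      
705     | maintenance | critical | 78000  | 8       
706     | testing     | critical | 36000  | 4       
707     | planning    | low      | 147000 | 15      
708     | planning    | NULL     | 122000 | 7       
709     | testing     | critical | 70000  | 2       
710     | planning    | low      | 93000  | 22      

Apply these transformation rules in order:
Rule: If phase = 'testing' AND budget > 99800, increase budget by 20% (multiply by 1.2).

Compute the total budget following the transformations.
1046000.0

Step 1: Find records where phase = 'testing' AND budget > 99800
Step 2: 2 records match, summing to 240000
Step 3: After multiplier: 240000 × 1.2 = 288000.0
Step 4: Unaffected records sum: 758000
Step 5: Final sum = 288000.0 + 758000 = 1046000.0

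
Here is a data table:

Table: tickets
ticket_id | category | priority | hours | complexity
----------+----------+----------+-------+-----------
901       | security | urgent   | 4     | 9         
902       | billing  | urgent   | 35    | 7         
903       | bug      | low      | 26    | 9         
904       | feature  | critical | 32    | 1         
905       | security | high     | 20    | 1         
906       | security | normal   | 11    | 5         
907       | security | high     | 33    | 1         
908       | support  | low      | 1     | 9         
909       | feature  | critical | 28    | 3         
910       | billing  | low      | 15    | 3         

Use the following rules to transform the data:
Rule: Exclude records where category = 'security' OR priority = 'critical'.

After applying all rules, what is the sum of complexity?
28

Step 1: Find records where category = 'security' OR priority = 'critical'
Step 2: 6 records match, summing to 20
Step 3: Original sum: 48
Step 4: Remaining sum = 48 - 20 = 28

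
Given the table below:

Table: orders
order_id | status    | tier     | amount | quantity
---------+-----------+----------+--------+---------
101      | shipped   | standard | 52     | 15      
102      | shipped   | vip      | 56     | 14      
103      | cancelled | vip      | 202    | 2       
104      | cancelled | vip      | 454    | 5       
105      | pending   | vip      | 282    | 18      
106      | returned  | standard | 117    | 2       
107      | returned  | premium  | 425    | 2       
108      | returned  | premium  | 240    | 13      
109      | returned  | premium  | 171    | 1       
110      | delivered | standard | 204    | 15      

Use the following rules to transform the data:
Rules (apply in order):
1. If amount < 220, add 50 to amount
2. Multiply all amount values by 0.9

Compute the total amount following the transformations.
2252.7

Step 1: Apply Rule 1 - Add 50 to records with amount < 220
  - 6 records affected: 802 + (6 × 50) = 1102
  - Unaffected records: 1401
  - Sum after Rule 1: 2503
Step 2: Apply Rule 2 - Multiply all by 0.9
  - 2503 × 0.9 = 2252.7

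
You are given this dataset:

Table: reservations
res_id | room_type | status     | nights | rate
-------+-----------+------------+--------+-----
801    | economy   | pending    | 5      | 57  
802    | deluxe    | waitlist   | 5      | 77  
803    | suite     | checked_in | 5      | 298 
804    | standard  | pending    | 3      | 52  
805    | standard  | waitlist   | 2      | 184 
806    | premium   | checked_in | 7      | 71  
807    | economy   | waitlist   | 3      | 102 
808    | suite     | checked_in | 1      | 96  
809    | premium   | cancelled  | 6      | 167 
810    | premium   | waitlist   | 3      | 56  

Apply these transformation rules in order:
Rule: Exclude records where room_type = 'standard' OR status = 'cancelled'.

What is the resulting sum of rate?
757

Step 1: Find records where room_type = 'standard' OR status = 'cancelled'
Step 2: 3 records match, summing to 403
Step 3: Original sum: 1160
Step 4: Remaining sum = 1160 - 403 = 757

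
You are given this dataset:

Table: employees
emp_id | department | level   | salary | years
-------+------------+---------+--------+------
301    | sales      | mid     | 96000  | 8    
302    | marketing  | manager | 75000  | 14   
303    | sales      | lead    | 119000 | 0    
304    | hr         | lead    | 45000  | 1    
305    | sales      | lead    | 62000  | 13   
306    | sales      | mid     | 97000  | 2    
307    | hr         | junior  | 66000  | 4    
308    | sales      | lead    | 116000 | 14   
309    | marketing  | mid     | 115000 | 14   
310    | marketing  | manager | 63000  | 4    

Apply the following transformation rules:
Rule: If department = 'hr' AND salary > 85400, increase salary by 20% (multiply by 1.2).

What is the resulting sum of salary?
854000

Step 1: Find records where department = 'hr' AND salary > 85400
Step 2: 0 records match, summing to 0
Step 3: After multiplier: 0 × 1.2 = 0.0
Step 4: Unaffected records sum: 854000
Step 5: Final sum = 0.0 + 854000 = 854000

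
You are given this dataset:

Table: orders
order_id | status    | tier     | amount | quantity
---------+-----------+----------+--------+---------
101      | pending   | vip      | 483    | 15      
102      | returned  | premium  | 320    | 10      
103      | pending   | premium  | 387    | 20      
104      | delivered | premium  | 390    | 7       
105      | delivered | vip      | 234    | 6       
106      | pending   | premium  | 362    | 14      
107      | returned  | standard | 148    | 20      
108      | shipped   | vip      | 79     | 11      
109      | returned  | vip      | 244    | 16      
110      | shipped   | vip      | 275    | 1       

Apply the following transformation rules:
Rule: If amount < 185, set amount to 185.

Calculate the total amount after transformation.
3065

Step 1: 2 records have amount < 185
Step 2: These records originally summed to 227
Step 3: After setting to minimum: 2 × 185 = 370
Step 4: Unaffected records sum: 2695
Step 5: Final sum = 370 + 2695 = 3065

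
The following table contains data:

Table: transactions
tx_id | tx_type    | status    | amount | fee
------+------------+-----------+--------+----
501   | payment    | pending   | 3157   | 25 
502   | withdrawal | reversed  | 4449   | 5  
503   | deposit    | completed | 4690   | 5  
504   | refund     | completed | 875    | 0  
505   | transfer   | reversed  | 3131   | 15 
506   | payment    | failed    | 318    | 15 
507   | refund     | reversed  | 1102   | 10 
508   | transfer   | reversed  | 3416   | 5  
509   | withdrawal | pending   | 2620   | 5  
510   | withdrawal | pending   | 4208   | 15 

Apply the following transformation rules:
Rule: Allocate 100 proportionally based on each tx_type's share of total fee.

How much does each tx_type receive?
deposit: 5.0, payment: 40.0, refund: 10.0, transfer: 20.0, withdrawal: 25.0

Step 1: Calculate total fee = 100
Step 2: Calculate each tx_type's proportion:
  deposit: 5/100 = 5.00% → 5.0
  payment: 40/100 = 40.00% → 40.0
  refund: 10/100 = 10.00% → 10.0
  transfer: 20/100 = 20.00% → 20.0
  withdrawal: 25/100 = 25.00% → 25.0
Step 3: Verify: sum of allocations ≈ 100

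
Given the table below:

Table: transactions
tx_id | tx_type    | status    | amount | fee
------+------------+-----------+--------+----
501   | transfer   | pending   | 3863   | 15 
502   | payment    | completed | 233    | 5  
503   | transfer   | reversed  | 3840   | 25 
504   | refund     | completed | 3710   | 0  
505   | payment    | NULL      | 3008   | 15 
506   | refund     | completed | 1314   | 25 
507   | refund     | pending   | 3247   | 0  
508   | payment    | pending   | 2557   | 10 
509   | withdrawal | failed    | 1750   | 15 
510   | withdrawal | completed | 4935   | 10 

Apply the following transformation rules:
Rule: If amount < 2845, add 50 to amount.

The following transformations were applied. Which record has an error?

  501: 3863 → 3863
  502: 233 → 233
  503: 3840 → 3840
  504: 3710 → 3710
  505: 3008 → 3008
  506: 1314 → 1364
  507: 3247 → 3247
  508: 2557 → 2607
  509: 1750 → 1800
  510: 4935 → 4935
Record 502 has an error. The correct transformed value should be 283, not 233.

Step 1: Check each record against the rule
Step 2: Record 502 has amount = 233
Step 3: Since 233 < 2845, the bonus should have been applied
Step 4: Correct value = 283, but claimed value = 233
Conclusion: Record 502 has the error.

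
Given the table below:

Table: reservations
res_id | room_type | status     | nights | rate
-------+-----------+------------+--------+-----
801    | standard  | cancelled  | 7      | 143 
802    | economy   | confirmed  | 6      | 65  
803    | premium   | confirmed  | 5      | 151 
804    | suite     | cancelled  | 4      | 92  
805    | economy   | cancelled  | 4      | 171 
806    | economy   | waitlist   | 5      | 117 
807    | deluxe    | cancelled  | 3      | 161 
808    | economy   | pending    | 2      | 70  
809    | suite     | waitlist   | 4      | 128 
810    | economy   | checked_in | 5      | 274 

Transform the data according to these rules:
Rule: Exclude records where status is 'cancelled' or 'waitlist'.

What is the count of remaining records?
4

Step 1: Count records to exclude
  - 4 (cancelled) + 2 (waitlist) = 6 records
Step 2: Total records: 10
Step 3: Remaining = 10 - 6 = 4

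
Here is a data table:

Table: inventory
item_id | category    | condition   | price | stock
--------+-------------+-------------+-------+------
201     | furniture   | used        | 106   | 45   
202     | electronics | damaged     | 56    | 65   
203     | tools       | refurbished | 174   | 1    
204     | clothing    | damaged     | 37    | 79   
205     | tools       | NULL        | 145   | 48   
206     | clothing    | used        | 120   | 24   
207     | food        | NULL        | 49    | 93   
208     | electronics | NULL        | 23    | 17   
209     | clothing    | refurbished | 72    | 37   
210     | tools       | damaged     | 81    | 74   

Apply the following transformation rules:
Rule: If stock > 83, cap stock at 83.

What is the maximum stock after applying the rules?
83

Step 1: Original maximum stock = 93
Step 2: Apply cap at 83
Step 3: 1 records had stock > 83 and were capped
Step 4: Maximum after transformation = 83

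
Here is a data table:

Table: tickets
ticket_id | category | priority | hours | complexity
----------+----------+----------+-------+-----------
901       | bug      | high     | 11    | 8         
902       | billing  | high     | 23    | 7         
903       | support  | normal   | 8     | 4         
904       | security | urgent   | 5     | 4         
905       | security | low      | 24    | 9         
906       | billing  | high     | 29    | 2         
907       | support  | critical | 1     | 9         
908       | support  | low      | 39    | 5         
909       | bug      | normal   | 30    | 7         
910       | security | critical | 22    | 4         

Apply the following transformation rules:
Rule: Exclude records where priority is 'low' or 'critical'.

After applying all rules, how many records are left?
6

Step 1: Count records to exclude
  - 2 (low) + 2 (critical) = 4 records
Step 2: Total records: 10
Step 3: Remaining = 10 - 4 = 6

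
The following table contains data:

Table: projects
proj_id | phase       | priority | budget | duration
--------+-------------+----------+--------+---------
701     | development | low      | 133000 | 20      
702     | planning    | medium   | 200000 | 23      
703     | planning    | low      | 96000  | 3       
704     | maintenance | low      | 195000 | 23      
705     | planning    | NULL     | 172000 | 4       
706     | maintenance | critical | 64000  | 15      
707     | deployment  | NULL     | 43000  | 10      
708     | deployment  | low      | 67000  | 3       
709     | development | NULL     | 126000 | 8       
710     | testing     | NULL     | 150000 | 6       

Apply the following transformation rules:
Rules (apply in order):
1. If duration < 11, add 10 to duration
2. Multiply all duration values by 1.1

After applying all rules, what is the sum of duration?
192.5

Step 1: Apply Rule 1 - Add 10 to records with duration < 11
  - 6 records affected: 34 + (6 × 10) = 94
  - Unaffected records: 81
  - Sum after Rule 1: 175
Step 2: Apply Rule 2 - Multiply all by 1.1
  - 175 × 1.1 = 192.5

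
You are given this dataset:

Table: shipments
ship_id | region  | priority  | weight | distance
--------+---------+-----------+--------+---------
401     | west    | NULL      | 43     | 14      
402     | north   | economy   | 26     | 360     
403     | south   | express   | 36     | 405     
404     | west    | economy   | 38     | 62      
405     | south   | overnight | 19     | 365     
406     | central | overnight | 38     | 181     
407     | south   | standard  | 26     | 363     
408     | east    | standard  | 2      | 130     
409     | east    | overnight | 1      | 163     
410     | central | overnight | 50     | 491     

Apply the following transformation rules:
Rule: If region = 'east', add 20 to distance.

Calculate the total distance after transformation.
2574

Step 1: Count records where region = 'east': 2
Step 2: Total bonus added: 2 × 20 = 40
Step 3: Original sum of distance: 2534
Step 4: Final sum = 2534 + 40 = 2574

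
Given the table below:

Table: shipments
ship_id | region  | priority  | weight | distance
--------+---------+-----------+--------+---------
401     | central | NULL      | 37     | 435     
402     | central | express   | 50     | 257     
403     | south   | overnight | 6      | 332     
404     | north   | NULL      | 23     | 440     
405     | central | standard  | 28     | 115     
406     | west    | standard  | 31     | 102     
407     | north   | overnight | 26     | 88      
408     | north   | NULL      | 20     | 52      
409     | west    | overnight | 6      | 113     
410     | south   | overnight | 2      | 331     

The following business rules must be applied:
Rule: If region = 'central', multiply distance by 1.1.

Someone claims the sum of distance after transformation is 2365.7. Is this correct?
No, the correct result is 2345.7.

Step 1: Calculate the correct sum after transformation
Step 2: Apply multiplier 1.1 to records where region = 'central'
Step 3: Correct result = 2345.7
Step 4: Claimed result = 2365.7
Step 5: 2345.7 ≠ 2365.7
Conclusion: The claimed result is incorrect. The correct answer is 2345.7.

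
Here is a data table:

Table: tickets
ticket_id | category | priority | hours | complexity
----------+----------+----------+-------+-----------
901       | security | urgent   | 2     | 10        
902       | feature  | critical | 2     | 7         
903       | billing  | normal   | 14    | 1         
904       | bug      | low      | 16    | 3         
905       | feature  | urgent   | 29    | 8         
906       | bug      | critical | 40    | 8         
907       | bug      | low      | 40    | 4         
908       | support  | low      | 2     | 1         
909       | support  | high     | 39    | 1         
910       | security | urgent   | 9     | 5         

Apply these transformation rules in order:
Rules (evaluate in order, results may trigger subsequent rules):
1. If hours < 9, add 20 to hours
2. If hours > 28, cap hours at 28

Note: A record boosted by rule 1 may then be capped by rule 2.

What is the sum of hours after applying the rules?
217

Step 1: Apply rule 1 to records with hours < 9
  - 3 records get bonus of 20
  - Of these, 0 records then exceed 28 and get capped
Step 2: Apply rule 2 to records with hours > 28
  - 4 records (original) are capped
Step 3: Calculate final sum = 217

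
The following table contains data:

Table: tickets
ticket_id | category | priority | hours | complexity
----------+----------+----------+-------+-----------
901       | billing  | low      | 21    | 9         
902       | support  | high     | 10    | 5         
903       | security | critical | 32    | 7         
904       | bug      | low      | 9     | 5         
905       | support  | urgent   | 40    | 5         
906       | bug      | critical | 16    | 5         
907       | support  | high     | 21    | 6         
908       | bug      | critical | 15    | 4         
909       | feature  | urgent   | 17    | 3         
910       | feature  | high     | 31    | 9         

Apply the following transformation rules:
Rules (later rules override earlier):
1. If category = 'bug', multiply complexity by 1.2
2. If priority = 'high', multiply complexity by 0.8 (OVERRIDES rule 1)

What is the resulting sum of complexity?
56.8

Step 1: Rule 2 takes priority for records with priority = 'high'
  - 3 records: 20 × 0.8 = 16.0
Step 2: Rule 1 applies to remaining records with category = 'bug'
  - 3 records: 14 × 1.2 = 16.8
Step 3: Other records unchanged: 24
Step 4: Final sum = 16.0 + 16.8 + 24 = 56.8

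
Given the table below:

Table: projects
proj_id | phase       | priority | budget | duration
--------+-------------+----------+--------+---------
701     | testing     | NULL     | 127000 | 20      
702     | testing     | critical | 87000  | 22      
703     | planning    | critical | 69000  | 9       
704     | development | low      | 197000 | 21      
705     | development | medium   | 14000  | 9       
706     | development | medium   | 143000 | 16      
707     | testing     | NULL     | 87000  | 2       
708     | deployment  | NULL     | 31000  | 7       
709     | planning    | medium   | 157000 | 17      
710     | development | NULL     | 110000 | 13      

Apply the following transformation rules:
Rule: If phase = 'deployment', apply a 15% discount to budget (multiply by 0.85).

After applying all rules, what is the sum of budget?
1017350.0

Step 1: Records with phase = 'deployment' have total budget = 31000
Step 2: Apply multiplier: 31000 × 0.85 = 26350.0
Step 3: Other records total: 991000
Step 4: Final sum = 26350.0 + 991000 = 1017350.0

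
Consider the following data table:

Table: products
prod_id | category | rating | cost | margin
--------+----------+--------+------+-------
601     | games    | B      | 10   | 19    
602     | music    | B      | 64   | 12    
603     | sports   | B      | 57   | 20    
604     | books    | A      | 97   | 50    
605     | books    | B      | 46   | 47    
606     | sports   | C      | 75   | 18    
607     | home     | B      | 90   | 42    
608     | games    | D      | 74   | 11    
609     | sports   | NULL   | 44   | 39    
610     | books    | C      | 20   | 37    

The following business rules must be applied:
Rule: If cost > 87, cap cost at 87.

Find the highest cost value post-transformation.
87

Step 1: Original maximum cost = 97
Step 2: Apply cap at 87
Step 3: 2 records had cost > 87 and were capped
Step 4: Maximum after transformation = 87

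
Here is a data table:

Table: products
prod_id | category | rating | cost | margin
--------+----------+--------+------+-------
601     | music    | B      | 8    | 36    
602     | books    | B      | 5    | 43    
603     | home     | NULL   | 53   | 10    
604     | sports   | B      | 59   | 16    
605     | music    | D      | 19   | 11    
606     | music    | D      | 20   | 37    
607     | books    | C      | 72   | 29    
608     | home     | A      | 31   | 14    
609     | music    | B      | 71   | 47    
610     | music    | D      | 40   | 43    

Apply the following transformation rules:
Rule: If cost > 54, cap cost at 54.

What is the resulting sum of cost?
338

Step 1: 3 records have cost > 54
Step 2: These records originally summed to 202
Step 3: After capping: 3 × 54 = 162
Step 4: Unaffected records sum: 176
Step 5: Final sum = 162 + 176 = 338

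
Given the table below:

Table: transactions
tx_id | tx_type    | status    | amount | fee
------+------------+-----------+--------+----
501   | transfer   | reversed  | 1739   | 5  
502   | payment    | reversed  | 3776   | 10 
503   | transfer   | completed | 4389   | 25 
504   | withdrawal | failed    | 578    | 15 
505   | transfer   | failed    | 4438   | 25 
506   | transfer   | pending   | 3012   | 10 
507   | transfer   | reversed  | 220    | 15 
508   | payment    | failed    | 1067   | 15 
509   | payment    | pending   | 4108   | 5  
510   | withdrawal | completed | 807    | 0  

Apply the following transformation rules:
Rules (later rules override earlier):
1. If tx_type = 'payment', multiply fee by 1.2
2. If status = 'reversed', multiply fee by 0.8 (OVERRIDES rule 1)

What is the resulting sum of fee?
123.0

Step 1: Rule 2 takes priority for records with status = 'reversed'
  - 3 records: 30 × 0.8 = 24.0
Step 2: Rule 1 applies to remaining records with tx_type = 'payment'
  - 2 records: 20 × 1.2 = 24.0
Step 3: Other records unchanged: 75
Step 4: Final sum = 24.0 + 24.0 + 75 = 123.0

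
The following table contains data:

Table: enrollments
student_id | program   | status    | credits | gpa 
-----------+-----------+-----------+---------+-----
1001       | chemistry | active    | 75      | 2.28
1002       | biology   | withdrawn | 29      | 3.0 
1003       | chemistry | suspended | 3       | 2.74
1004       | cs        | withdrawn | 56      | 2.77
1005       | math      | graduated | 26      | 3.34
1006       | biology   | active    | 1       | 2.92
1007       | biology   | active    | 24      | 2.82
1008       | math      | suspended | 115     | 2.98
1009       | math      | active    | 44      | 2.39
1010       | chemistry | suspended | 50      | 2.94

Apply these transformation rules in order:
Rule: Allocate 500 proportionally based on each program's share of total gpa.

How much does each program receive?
biology: 155.07, chemistry: 141.23, cs: 49.15, math: 154.54

Step 1: Calculate total gpa = 28.18
Step 2: Calculate each program's proportion:
  biology: 8.74/28.18 = 31.01% → 155.07
  chemistry: 7.96/28.18 = 28.25% → 141.23
  cs: 2.77/28.18 = 9.83% → 49.15
  math: 8.71/28.18 = 30.91% → 154.54
Step 3: Verify: sum of allocations ≈ 500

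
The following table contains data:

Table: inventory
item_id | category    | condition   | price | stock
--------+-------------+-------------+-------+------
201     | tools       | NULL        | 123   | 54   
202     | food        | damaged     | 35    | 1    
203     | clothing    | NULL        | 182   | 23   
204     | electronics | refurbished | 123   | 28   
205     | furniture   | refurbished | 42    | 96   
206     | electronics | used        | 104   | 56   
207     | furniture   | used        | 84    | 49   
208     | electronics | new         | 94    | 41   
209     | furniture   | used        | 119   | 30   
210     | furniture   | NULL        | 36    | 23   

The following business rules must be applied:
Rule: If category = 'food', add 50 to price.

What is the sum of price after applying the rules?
992

Step 1: Count records where category = 'food': 1
Step 2: Total bonus added: 1 × 50 = 50
Step 3: Original sum of price: 942
Step 4: Final sum = 942 + 50 = 992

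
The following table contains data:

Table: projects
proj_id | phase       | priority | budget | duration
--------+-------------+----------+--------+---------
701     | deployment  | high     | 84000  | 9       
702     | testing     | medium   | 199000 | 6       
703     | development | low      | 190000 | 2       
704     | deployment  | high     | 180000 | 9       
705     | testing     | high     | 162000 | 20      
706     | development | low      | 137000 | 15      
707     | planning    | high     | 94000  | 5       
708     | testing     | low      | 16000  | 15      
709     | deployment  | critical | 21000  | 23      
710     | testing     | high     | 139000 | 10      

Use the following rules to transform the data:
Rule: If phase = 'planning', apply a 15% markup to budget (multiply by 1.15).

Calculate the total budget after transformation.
1236100.0

Step 1: Records with phase = 'planning' have total budget = 94000
Step 2: Apply multiplier: 94000 × 1.15 = 108100.0
Step 3: Other records total: 1128000
Step 4: Final sum = 108100.0 + 1128000 = 1236100.0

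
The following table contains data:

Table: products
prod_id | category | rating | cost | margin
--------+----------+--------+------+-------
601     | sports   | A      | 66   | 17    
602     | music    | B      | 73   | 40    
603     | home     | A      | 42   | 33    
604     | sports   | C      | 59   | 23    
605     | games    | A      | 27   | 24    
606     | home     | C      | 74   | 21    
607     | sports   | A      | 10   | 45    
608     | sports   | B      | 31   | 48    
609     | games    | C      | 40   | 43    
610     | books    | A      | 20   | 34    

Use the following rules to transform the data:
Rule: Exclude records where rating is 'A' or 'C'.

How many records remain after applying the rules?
2

Step 1: Count records to exclude
  - 5 (A) + 3 (C) = 8 records
Step 2: Total records: 10
Step 3: Remaining = 10 - 8 = 2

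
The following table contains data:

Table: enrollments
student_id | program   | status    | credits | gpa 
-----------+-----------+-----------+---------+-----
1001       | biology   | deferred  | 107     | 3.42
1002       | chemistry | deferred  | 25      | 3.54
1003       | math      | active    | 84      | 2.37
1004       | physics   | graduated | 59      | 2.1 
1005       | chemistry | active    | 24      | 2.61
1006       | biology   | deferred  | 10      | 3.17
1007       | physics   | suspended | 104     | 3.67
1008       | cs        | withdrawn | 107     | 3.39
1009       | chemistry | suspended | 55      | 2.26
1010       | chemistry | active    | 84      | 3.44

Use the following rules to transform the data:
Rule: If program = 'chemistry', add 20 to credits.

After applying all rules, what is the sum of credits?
739

Step 1: Count records where program = 'chemistry': 4
Step 2: Total bonus added: 4 × 20 = 80
Step 3: Original sum of credits: 659
Step 4: Final sum = 659 + 80 = 739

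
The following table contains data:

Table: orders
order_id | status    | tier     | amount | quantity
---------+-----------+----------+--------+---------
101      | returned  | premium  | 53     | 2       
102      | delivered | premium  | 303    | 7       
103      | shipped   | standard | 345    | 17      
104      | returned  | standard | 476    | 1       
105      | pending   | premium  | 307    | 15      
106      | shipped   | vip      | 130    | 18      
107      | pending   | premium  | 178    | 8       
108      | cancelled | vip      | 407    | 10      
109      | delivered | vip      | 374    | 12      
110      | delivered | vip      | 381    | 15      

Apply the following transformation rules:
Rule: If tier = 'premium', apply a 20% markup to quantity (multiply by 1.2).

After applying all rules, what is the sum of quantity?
111.4

Step 1: Records with tier = 'premium' have total quantity = 32
Step 2: Apply multiplier: 32 × 1.2 = 38.4
Step 3: Other records total: 73
Step 4: Final sum = 38.4 + 73 = 111.4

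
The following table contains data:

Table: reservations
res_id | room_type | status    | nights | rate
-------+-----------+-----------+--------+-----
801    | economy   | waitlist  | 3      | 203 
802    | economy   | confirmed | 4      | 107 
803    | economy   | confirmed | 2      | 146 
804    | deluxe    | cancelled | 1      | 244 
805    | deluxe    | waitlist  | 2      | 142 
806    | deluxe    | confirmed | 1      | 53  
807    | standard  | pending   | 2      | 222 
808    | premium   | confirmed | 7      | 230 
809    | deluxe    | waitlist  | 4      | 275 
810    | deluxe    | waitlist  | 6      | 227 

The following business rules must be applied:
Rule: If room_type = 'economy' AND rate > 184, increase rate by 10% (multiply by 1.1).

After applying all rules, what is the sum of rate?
1869.3

Step 1: Find records where room_type = 'economy' AND rate > 184
Step 2: 1 records match, summing to 203
Step 3: After multiplier: 203 × 1.1 = 223.3
Step 4: Unaffected records sum: 1646
Step 5: Final sum = 223.3 + 1646 = 1869.3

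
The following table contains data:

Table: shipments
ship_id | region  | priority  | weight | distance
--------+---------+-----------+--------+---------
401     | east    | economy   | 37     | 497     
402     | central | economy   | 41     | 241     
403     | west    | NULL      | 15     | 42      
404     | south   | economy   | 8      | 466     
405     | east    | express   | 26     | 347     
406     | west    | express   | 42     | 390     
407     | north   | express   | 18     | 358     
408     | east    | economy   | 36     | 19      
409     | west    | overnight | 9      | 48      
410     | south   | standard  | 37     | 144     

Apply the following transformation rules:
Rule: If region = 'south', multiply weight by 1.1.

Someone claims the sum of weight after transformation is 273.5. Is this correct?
Yes, the result is correct.

Step 1: Calculate the correct sum after transformation
Step 2: Apply multiplier 1.1 to records where region = 'south'
Step 3: Correct result = 273.5
Step 4: Claimed result = 273.5
Step 5: 273.5 = 273.5 ✓
Conclusion: The claimed result is correct.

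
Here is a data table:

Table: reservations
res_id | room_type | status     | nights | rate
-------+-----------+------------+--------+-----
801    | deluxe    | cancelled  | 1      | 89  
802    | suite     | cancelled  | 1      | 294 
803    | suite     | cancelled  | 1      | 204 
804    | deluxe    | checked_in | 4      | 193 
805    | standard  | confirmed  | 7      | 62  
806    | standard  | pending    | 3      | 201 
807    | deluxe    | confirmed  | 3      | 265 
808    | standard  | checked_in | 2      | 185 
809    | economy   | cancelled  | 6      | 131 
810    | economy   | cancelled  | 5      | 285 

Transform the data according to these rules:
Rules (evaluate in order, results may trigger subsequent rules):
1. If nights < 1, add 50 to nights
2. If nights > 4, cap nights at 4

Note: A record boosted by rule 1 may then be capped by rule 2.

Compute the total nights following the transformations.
27

Step 1: Apply rule 1 to records with nights < 1
  - 0 records get bonus of 50
  - Of these, 0 records then exceed 4 and get capped
Step 2: Apply rule 2 to records with nights > 4
  - 3 records (original) are capped
Step 3: Calculate final sum = 27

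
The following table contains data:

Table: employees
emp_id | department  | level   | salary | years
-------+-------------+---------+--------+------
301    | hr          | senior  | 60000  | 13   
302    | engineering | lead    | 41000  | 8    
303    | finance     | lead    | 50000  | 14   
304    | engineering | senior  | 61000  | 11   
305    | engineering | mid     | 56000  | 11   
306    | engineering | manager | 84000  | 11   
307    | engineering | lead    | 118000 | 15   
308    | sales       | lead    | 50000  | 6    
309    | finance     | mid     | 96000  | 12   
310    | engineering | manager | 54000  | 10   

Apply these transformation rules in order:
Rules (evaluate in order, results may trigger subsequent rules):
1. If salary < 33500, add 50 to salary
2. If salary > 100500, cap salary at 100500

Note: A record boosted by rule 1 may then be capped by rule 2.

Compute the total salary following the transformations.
652500

Step 1: Apply rule 1 to records with salary < 33500
  - 0 records get bonus of 50
  - Of these, 0 records then exceed 100500 and get capped
Step 2: Apply rule 2 to records with salary > 100500
  - 1 records (original) are capped
Step 3: Calculate final sum = 652500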